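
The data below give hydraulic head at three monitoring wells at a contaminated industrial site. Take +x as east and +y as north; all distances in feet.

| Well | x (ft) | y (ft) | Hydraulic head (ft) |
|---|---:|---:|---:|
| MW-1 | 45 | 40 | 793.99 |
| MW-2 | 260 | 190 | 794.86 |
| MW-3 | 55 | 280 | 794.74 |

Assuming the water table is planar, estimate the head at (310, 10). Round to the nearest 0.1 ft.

794.4 ft

With h = a·x + b·y + c and MW-1 as origin, the differences give:
  215·a + 150·b = +0.87
  10·a + 240·b = +0.75
Eliminate b (×240 and ×150, subtract): 50100·a = 96.300 → a = ∂h/∂x = +0.001922
Back-substitute: b = ∂h/∂y = +0.003045.
h(310, 10) = 793.99 + (+0.001922)·(265) + (+0.003045)·(-30) = 793.99 +0.509 -0.091 = 794.408 ft.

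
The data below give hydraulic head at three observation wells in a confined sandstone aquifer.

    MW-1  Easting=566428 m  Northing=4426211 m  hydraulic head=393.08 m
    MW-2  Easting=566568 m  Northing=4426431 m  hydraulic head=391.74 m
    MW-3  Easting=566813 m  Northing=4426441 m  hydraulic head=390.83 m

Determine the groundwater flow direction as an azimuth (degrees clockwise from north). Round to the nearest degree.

043°

Taking MW-1 as reference: MW-2−MW-1 = (140, 220, -1.34); MW-3−MW-1 = (385, 230, -2.25).
Determinant of the coordinate differences = 140·230 − 385·220 = -52500.
∂h/∂x = [(-1.34)·230 − (-2.25)·220] / -52500 = -0.003558
∂h/∂y = [140·(-2.25) − 385·(-1.34)] / -52500 = -0.003827
Flow direction (−∇h) has components (+0.003558 E, +0.003827 N).
Azimuth = atan2(E, N) = atan2(+0.003558, +0.003827) = 42.9° ≈ 043°.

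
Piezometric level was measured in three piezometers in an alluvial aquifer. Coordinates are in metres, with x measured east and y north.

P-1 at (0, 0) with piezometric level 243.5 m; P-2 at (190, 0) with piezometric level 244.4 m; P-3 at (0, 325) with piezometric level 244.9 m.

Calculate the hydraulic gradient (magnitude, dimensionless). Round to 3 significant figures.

∂h/∂x = (244.4 − 243.5) / (190 − 0) = +0.004737
∂h/∂y = (244.9 − 243.5) / (325 − 0) = +0.004308
|∇h| = √(0.004737² + 0.004308²) = 0.006403

0.00640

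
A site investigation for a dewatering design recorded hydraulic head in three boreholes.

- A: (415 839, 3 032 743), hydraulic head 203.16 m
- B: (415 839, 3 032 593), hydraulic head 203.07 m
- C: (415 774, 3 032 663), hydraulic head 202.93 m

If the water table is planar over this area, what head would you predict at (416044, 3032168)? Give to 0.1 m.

203.4 m

Three-point gradient (reference A): Δ to B = (0, -150, -0.09), Δ to C = (-65, -80, -0.23).
∂h/∂x = +0.002800, ∂h/∂y = +0.0006000 (det = -9750).
h(416044, 3032168) = 203.16 + (+0.002800)·(205) + (+0.0006000)·(-575) = 203.16 +0.574 -0.345 = 203.389 m.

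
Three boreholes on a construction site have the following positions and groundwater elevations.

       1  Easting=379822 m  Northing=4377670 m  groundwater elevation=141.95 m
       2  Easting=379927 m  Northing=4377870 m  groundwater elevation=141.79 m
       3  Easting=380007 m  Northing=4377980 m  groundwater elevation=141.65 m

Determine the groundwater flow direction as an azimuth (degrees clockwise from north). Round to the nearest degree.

With h = a·x + b·y + c and 1 as origin, the differences give:
  105·a + 200·b = -0.16
  185·a + 310·b = -0.30
Eliminate b (×310 and ×200, subtract): -4450·a = 10.400 → a = ∂h/∂x = -0.002337
Back-substitute: b = ∂h/∂y = +0.0004270.
Flow direction (−∇h) has components (+0.002337 E, -0.0004270 N).
Azimuth = atan2(E, N) = atan2(+0.002337, -0.0004270) = 100.4° ≈ 100°.

100°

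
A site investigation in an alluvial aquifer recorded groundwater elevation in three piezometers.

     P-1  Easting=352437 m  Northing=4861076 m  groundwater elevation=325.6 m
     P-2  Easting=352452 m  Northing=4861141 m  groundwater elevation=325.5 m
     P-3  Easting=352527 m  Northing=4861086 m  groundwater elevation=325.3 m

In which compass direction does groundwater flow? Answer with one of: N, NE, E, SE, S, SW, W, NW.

E

Differences from P-1: to P-2 (Δx, Δy, Δh) = (15, 65, -0.1); to P-3 = (90, 10, -0.3).
Determinant of the coordinate differences = 15·10 − 90·65 = -5700.
∂h/∂x = [(-0.1)·10 − (-0.3)·65] / -5700 = -0.003246
∂h/∂y = [15·(-0.3) − 90·(-0.1)] / -5700 = -0.0007895
Flow = −∇h = (+0.003246 east, +0.0007895 north), which points east.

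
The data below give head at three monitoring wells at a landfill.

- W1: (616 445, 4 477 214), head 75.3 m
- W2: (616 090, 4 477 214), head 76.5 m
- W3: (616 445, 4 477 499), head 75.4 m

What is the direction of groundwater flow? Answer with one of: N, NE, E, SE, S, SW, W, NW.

∂h/∂x = (76.5 − 75.3) / (616090 − 616445) = -0.003380
∂h/∂y = (75.4 − 75.3) / (4477499 − 4477214) = +0.0003509
Flow = −∇h = (+0.003380 east, -0.0003509 north), which points east.

E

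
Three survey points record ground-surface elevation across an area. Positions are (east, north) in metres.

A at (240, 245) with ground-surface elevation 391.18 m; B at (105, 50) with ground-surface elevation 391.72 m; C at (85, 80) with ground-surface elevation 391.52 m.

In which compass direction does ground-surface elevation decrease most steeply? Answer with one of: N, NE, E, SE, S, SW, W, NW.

NW

With z = a·x + b·y + c and A as origin, the differences give:
  (-135)·a + (-195)·b = +0.54
  (-155)·a + (-165)·b = +0.34
Eliminate b (×(-165) and ×(-195), subtract): -7950·a = -22.800 → a = ∂z/∂x = +0.002868
Back-substitute: b = ∂z/∂y = -0.004755.
Steepest decrease is along −∇f = (-0.002868 E, +0.004755 N) → northwest.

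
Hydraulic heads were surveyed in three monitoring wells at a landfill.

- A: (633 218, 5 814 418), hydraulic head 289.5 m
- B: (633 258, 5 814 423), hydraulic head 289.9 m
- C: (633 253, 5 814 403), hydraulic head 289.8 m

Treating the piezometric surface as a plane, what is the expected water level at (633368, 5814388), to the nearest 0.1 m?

With h = a·x + b·y + c and A as origin, the differences give:
  40·a + 5·b = +0.4
  35·a + (-15)·b = +0.3
Eliminate b (×(-15) and ×5, subtract): -775·a = -7.50 → a = ∂h/∂x = +0.009677
Back-substitute: b = ∂h/∂y = +0.002581.
h(633368, 5814388) = 289.5 + (+0.009677)·(150) + (+0.002581)·(-30) = 289.5 +1.452 -0.077 = 290.874 m.

290.9 m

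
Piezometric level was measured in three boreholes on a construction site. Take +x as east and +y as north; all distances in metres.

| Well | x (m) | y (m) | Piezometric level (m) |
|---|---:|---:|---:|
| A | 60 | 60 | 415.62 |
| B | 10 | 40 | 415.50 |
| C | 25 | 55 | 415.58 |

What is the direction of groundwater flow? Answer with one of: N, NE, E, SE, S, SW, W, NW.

Differences from A: to B (Δx, Δy, Δh) = (-50, -20, -0.12); to C = (-35, -5, -0.04).
Determinant of the coordinate differences = (-50)·(-5) − (-35)·(-20) = -450.
∂h/∂x = [(-0.12)·(-5) − (-0.04)·(-20)] / -450 = +0.0004444
∂h/∂y = [(-50)·(-0.04) − (-35)·(-0.12)] / -450 = +0.004889
Flow = −∇h = (-0.0004444 east, -0.004889 north), which points south.

S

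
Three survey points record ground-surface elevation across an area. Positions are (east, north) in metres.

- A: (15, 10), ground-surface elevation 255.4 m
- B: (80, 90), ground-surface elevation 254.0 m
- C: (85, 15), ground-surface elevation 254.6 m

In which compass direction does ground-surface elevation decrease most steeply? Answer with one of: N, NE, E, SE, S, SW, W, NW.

Taking A as reference: B−A = (65, 80, -1.4); C−A = (70, 5, -0.8).
Determinant of the coordinate differences = 65·5 − 70·80 = -5275.
∂z/∂x = [(-1.4)·5 − (-0.8)·80] / -5275 = -0.01081
∂z/∂y = [65·(-0.8) − 70·(-1.4)] / -5275 = -0.008720
Steepest decrease is along −∇f = (+0.01081 E, +0.008720 N) → northeast.

NE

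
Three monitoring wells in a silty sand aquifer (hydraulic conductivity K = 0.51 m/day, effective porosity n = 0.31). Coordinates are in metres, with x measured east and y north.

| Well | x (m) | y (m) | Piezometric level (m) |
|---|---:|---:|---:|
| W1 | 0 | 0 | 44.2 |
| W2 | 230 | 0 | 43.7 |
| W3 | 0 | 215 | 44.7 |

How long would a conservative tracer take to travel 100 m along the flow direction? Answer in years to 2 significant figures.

∂h/∂x = (43.7 − 44.2) / (230 − 0) = -0.002174
∂h/∂y = (44.7 − 44.2) / (215 − 0) = +0.002326
|∇h| = √(-0.002174² + 0.002326²) = 0.003184
Seepage velocity v = K·i/n = 0.51 × 0.003184 / 0.31 = 0.005238 m/day.
t = 100 / 0.005238 = 1.909e+04 days = 52.3 years.

52 years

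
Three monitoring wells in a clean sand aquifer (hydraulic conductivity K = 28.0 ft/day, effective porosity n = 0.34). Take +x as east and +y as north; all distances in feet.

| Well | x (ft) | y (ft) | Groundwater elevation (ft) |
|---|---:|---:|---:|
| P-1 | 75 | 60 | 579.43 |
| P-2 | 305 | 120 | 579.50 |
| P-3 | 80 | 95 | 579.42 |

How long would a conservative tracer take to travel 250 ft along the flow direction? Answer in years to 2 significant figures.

16 years

Differences from P-1: to P-2 (Δx, Δy, Δh) = (230, 60, +0.07); to P-3 = (5, 35, -0.01).
Determinant of the coordinate differences = 230·35 − 5·60 = 7750.
∂h/∂x = [(+0.07)·35 − (-0.01)·60] / 7750 = +0.0003935
∂h/∂y = [230·(-0.01) − 5·(+0.07)] / 7750 = -0.0003419
|∇h| = √(0.0003935² + -0.0003419²) = 0.0005213
Seepage velocity v = K·i/n = 28.0 × 0.0005213 / 0.34 = 0.04293 ft/day.
t = 250 / 0.04293 = 5823 days = 15.9 years.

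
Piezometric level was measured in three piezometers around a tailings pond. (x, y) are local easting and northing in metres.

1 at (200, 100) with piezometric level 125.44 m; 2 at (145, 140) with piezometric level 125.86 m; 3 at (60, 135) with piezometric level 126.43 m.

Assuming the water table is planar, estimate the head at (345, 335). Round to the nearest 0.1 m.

124.7 m

Differences from 1: to 2 (Δx, Δy, Δh) = (-55, 40, +0.42); to 3 = (-140, 35, +0.99).
Solve a·Δx + b·Δy = Δh: det = (-55)·35 − (-140)·40 = 3675.
∂h/∂x = [(+0.42)·35 − (+0.99)·40] / 3675 = -0.006776
∂h/∂y = [(-55)·(+0.99) − (-140)·(+0.42)] / 3675 = +0.001184
h(345, 335) = 125.44 + (-0.006776)·(145) + (+0.001184)·(235) = 125.44 -0.982 +0.278 = 124.736 m.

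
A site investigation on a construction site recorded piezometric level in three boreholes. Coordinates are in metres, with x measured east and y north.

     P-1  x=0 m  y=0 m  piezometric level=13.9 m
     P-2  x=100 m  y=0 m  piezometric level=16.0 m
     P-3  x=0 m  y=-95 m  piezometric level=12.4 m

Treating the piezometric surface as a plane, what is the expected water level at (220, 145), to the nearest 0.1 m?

20.8 m

∂h/∂x = (16.0 − 13.9) / (100 − 0) = +0.02100
∂h/∂y = (12.4 − 13.9) / (-95 − 0) = +0.01579
h(220, 145) = 13.9 + (+0.02100)·(220) + (+0.01579)·(145) = 13.9 +4.620 +2.289 = 20.809 m.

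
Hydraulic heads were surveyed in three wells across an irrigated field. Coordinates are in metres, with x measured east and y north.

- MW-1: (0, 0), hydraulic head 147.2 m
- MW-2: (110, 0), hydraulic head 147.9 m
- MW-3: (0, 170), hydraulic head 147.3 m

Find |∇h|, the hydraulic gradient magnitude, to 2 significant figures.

0.0064

∂h/∂x = (147.9 − 147.2) / (110 − 0) = +0.006364
∂h/∂y = (147.3 − 147.2) / (170 − 0) = +0.0005882
|∇h| = √(0.006364² + 0.0005882²) = 0.006391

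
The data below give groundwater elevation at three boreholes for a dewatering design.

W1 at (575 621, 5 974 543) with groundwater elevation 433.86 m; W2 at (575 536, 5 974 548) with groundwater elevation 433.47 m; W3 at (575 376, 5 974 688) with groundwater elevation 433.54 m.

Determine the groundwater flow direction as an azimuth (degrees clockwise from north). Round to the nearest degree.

219°

Differences from W1: to W2 (Δx, Δy, Δh) = (-85, 5, -0.39); to W3 = (-245, 145, -0.32).
Determinant of the coordinate differences = (-85)·145 − (-245)·5 = -11100.
∂h/∂x = [(-0.39)·145 − (-0.32)·5] / -11100 = +0.004950
∂h/∂y = [(-85)·(-0.32) − (-245)·(-0.39)] / -11100 = +0.006158
Flow direction (−∇h) has components (-0.004950 E, -0.006158 N).
Azimuth = atan2(E, N) = atan2(-0.004950, -0.006158) = 218.8° ≈ 219°.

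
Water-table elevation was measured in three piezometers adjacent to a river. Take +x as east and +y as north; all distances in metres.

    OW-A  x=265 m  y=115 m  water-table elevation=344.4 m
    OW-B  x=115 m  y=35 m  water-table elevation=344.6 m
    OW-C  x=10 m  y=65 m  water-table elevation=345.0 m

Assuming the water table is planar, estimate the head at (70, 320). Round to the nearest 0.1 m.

Taking OW-A as reference: OW-B−OW-A = (-150, -80, +0.2); OW-C−OW-A = (-255, -50, +0.6).
Solve a·Δx + b·Δy = Δh: det = (-150)·(-50) − (-255)·(-80) = -12900.
∂h/∂x = [(+0.2)·(-50) − (+0.6)·(-80)] / -12900 = -0.002946
∂h/∂y = [(-150)·(+0.6) − (-255)·(+0.2)] / -12900 = +0.003023
h(70, 320) = 344.4 + (-0.002946)·(-195) + (+0.003023)·(205) = 344.4 +0.574 +0.620 = 345.594 m.

345.6 m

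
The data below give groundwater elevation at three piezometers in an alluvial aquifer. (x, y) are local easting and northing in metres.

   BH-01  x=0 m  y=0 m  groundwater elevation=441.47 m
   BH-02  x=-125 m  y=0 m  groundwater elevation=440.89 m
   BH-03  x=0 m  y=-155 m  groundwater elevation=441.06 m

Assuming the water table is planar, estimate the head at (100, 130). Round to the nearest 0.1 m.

∂h/∂x = (440.89 − 441.47) / (-125 − 0) = +0.004640
∂h/∂y = (441.06 − 441.47) / (-155 − 0) = +0.002645
h(100, 130) = 441.47 + (+0.004640)·(100) + (+0.002645)·(130) = 441.47 +0.464 +0.344 = 442.278 m.

442.3 m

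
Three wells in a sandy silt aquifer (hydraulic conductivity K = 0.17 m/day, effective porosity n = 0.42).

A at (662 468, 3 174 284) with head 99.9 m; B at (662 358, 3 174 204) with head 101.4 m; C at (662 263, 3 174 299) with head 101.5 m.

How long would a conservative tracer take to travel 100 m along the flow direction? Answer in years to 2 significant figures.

61 years

Differences from A: to B (Δx, Δy, Δh) = (-110, -80, +1.5); to C = (-205, 15, +1.6).
Solve a·Δx + b·Δy = Δh: det = (-110)·15 − (-205)·(-80) = -18050.
∂h/∂x = [(+1.5)·15 − (+1.6)·(-80)] / -18050 = -0.008338
∂h/∂y = [(-110)·(+1.6) − (-205)·(+1.5)] / -18050 = -0.007285
|∇h| = √(-0.008338² + -0.007285²) = 0.01107
Seepage velocity v = K·i/n = 0.17 × 0.01107 / 0.42 = 0.004481 m/day.
t = 100 / 0.004481 = 2.232e+04 days = 61.1 years.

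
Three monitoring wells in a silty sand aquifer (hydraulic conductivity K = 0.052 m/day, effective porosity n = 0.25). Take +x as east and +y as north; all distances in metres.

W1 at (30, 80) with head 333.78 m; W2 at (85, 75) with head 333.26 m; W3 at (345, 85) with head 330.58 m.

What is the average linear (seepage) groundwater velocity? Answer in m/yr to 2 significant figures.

0.91 m/yr

Taking W1 as reference: W2−W1 = (55, -5, -0.52); W3−W1 = (315, 5, -3.20).
Determinant of the coordinate differences = 55·5 − 315·(-5) = 1850.
∂h/∂x = [(-0.52)·5 − (-3.20)·(-5)] / 1850 = -0.01005
∂h/∂y = [55·(-3.20) − 315·(-0.52)] / 1850 = -0.006595
|∇h| = √(-0.01005² + -0.006595²) = 0.01202
Seepage velocity v = K·i/n = 0.052 × 0.01202 / 0.25 = 0.0025 m/day = 0.9131 m/yr.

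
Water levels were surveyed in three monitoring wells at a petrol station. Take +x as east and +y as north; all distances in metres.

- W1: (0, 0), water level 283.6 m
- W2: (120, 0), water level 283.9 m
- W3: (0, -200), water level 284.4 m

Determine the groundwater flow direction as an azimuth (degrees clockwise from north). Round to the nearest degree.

328°

∂h/∂x = (283.9 − 283.6) / (120 − 0) = +0.002500
∂h/∂y = (284.4 − 283.6) / (-200 − 0) = -0.004000
Flow direction (−∇h) has components (-0.002500 E, +0.004000 N).
Azimuth = atan2(E, N) = atan2(-0.002500, +0.004000) = 328.0° ≈ 328°.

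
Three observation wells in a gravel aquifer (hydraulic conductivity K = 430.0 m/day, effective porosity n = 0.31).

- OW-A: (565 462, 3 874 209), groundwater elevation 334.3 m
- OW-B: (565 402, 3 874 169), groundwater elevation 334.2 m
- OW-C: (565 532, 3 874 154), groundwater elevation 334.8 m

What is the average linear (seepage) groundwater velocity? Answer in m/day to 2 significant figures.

Taking OW-A as reference: OW-B−OW-A = (-60, -40, -0.1); OW-C−OW-A = (70, -55, +0.5).
Solve a·Δx + b·Δy = Δh: det = (-60)·(-55) − 70·(-40) = 6100.
∂h/∂x = [(-0.1)·(-55) − (+0.5)·(-40)] / 6100 = +0.004180
∂h/∂y = [(-60)·(+0.5) − 70·(-0.1)] / 6100 = -0.003770
|∇h| = √(0.004180² + -0.003770²) = 0.005629
Seepage velocity v = K·i/n = 430.0 × 0.005629 / 0.31 = 7.808 m/day.

7.8 m/day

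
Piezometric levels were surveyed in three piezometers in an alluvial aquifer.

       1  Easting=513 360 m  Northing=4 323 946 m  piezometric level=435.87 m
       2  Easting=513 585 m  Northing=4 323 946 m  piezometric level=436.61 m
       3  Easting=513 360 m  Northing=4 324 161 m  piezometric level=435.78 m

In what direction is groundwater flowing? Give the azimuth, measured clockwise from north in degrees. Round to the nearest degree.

∂h/∂x = (436.61 − 435.87) / (513585 − 513360) = +0.003289
∂h/∂y = (435.78 − 435.87) / (4324161 − 4323946) = -0.0004186
Flow direction (−∇h) has components (-0.003289 E, +0.0004186 N).
Azimuth = atan2(E, N) = atan2(-0.003289, +0.0004186) = 277.3° ≈ 277°.

277°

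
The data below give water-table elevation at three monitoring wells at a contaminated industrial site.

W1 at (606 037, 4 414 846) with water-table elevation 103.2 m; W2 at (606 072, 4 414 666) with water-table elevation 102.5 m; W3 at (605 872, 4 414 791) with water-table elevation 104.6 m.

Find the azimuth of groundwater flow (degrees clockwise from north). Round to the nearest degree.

103°

Three-point gradient (reference W1): Δ to W2 = (35, -180, -0.7), Δ to W3 = (-165, -55, +1.4).
∂h/∂x = -0.009186, ∂h/∂y = +0.002103 (det = -31625).
Flow direction (−∇h) has components (+0.009186 E, -0.002103 N).
Azimuth = atan2(E, N) = atan2(+0.009186, -0.002103) = 102.9° ≈ 103°.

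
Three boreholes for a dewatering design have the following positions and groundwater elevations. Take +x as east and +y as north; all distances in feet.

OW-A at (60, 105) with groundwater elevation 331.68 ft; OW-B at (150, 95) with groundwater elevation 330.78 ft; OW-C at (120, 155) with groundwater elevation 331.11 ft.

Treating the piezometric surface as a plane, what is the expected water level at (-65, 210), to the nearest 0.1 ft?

With h = a·x + b·y + c and OW-A as origin, the differences give:
  90·a + (-10)·b = -0.90
  60·a + 50·b = -0.57
Eliminate b (×50 and ×(-10), subtract): 5100·a = -50.700 → a = ∂h/∂x = -0.009941
Back-substitute: b = ∂h/∂y = +0.0005294.
h(-65, 210) = 331.68 + (-0.009941)·(-125) + (+0.0005294)·(105) = 331.68 +1.243 +0.056 = 332.978 ft.

333.0 ft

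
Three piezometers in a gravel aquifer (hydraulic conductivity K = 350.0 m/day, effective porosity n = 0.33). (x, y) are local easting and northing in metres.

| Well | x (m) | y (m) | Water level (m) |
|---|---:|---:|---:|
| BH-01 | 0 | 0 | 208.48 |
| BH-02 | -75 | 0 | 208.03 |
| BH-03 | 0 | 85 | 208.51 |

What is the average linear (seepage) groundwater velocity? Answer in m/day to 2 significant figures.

6.4 m/day

∂h/∂x = (208.03 − 208.48) / (-75 − 0) = +0.006000
∂h/∂y = (208.51 − 208.48) / (85 − 0) = +0.0003529
|∇h| = √(0.006000² + 0.0003529²) = 0.00601
Seepage velocity v = K·i/n = 350.0 × 0.00601 / 0.33 = 6.374 m/day.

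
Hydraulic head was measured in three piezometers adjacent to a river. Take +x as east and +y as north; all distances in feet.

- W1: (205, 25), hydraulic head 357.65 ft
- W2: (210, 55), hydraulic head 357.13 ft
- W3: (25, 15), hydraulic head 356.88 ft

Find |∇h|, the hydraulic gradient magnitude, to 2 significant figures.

Differences from W1: to W2 (Δx, Δy, Δh) = (5, 30, -0.52); to W3 = (-180, -10, -0.77).
Solve a·Δx + b·Δy = Δh: det = 5·(-10) − (-180)·30 = 5350.
∂h/∂x = [(-0.52)·(-10) − (-0.77)·30] / 5350 = +0.005290
∂h/∂y = [5·(-0.77) − (-180)·(-0.52)] / 5350 = -0.01821
|∇h| = √(0.005290² + -0.01821²) = 0.01896

0.019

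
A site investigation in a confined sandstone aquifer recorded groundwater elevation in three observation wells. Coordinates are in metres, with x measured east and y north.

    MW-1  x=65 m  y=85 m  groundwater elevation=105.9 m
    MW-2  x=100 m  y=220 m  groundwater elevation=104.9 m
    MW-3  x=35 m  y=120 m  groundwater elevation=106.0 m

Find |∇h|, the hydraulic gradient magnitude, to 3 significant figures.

Taking MW-1 as reference: MW-2−MW-1 = (35, 135, -1.0); MW-3−MW-1 = (-30, 35, +0.1).
Determinant of the coordinate differences = 35·35 − (-30)·135 = 5275.
∂h/∂x = [(-1.0)·35 − (+0.1)·135] / 5275 = -0.009194
∂h/∂y = [35·(+0.1) − (-30)·(-1.0)] / 5275 = -0.005024
|∇h| = √(-0.009194² + -0.005024²) = 0.01048

0.0105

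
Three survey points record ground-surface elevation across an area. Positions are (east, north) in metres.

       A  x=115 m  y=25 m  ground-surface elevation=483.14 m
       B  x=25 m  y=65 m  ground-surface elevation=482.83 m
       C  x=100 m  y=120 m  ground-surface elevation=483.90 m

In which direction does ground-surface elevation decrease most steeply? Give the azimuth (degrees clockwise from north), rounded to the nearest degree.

Differences from A: to B (Δx, Δy, Δh) = (-90, 40, -0.31); to C = (-15, 95, +0.76).
Determinant of the coordinate differences = (-90)·95 − (-15)·40 = -7950.
∂z/∂x = [(-0.31)·95 − (+0.76)·40] / -7950 = +0.007528
∂z/∂y = [(-90)·(+0.76) − (-15)·(-0.31)] / -7950 = +0.009189
Steepest decrease is along −∇f: components (-0.007528 E, -0.009189 N).
Azimuth = atan2(-0.007528, -0.009189) = 219.3° ≈ 219°.

219°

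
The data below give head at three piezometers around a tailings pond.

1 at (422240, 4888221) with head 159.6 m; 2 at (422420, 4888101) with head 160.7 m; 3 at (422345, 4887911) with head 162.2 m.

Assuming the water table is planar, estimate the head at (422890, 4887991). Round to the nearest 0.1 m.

161.9 m

With h = a·x + b·y + c and 1 as origin, the differences give:
  180·a + (-120)·b = +1.1
  105·a + (-310)·b = +2.6
Eliminate b (×(-310) and ×(-120), subtract): -43200·a = -29.00 → a = ∂h/∂x = +0.0006713
Back-substitute: b = ∂h/∂y = -0.008160.
h(422890, 4887991) = 159.6 + (+0.0006713)·(650) + (-0.008160)·(-230) = 159.6 +0.436 +1.877 = 161.913 m.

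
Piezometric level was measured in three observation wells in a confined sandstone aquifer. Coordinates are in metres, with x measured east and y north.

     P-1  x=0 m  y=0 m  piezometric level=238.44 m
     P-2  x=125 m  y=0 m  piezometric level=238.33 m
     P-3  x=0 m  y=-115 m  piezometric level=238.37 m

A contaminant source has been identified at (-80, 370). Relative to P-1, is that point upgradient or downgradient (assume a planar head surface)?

upgradient

∂h/∂x = (238.33 − 238.44) / (125 − 0) = -0.0008800
∂h/∂y = (238.37 − 238.44) / (-115 − 0) = +0.0006087
Head at (-80, 370) = 238.44 + (-0.0008800)·(-80) + (+0.0006087)·(370) = 238.74 m.
That is higher than the 238.44 m at P-1, so the point is upgradient.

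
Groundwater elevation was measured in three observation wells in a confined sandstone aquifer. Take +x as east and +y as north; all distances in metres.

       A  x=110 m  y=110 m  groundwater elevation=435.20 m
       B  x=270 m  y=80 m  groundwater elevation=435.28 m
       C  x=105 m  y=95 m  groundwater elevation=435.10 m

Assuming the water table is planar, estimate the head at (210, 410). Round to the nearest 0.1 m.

437.2 m

Taking A as reference: B−A = (160, -30, +0.08); C−A = (-5, -15, -0.10).
Determinant of the coordinate differences = 160·(-15) − (-5)·(-30) = -2550.
∂h/∂x = [(+0.08)·(-15) − (-0.10)·(-30)] / -2550 = +0.001647
∂h/∂y = [160·(-0.10) − (-5)·(+0.08)] / -2550 = +0.006118
h(210, 410) = 435.20 + (+0.001647)·(100) + (+0.006118)·(300) = 435.20 +0.165 +1.835 = 437.200 m.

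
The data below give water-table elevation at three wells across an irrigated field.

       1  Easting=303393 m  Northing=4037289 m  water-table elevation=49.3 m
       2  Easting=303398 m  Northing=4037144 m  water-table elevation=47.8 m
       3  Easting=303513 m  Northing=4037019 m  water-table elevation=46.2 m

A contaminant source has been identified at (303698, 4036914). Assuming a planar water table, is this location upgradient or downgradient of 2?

downgradient

Differences from 1: to 2 (Δx, Δy, Δh) = (5, -145, -1.5); to 3 = (120, -270, -3.1).
Determinant of the coordinate differences = 5·(-270) − 120·(-145) = 16050.
∂h/∂x = [(-1.5)·(-270) − (-3.1)·(-145)] / 16050 = -0.002773
∂h/∂y = [5·(-3.1) − 120·(-1.5)] / 16050 = +0.01025
Head at (303698, 4036914) = 49.3 + (-0.002773)·(305) + (+0.01025)·(-375) = 44.61 m.
That is lower than the 47.8 m at 2, so the point is downgradient.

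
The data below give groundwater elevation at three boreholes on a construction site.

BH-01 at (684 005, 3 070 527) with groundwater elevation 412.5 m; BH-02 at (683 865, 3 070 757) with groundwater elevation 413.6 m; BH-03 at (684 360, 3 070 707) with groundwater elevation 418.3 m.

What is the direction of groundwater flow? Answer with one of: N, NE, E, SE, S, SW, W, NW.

With h = a·x + b·y + c and BH-01 as origin, the differences give:
  (-140)·a + 230·b = +1.1
  355·a + 180·b = +5.8
Eliminate b (×180 and ×230, subtract): -106850·a = -1136.00 → a = ∂h/∂x = +0.01063
Back-substitute: b = ∂h/∂y = +0.01125.
Flow = −∇h = (-0.01063 east, -0.01125 north), which points southwest.

SW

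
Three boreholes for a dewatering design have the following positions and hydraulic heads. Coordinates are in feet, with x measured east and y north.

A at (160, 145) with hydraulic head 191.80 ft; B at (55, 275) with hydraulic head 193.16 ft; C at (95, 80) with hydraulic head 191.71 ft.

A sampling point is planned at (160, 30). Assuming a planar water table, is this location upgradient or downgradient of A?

With h = a·x + b·y + c and A as origin, the differences give:
  (-105)·a + 130·b = +1.36
  (-65)·a + (-65)·b = -0.09
Eliminate b (×(-65) and ×130, subtract): 15275·a = -76.700 → a = ∂h/∂x = -0.005021
Back-substitute: b = ∂h/∂y = +0.006406.
Head at (160, 30) = 191.80 + (-0.005021)·(0) + (+0.006406)·(-115) = 191.06 ft.
That is lower than the 191.80 ft at A, so the point is downgradient.

downgradient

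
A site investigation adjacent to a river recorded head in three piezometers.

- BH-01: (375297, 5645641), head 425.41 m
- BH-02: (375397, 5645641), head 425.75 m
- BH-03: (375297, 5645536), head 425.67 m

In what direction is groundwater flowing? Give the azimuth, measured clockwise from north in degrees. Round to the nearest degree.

306°

∂h/∂x = (425.75 − 425.41) / (375397 − 375297) = +0.003400
∂h/∂y = (425.67 − 425.41) / (5645536 − 5645641) = -0.002476
Flow direction (−∇h) has components (-0.003400 E, +0.002476 N).
Azimuth = atan2(E, N) = atan2(-0.003400, +0.002476) = 306.1° ≈ 306°.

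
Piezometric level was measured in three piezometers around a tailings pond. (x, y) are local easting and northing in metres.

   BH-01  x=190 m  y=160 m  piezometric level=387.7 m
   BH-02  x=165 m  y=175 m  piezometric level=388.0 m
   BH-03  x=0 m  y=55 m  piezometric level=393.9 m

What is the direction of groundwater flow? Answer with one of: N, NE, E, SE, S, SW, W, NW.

NE

Differences from BH-01: to BH-02 (Δx, Δy, Δh) = (-25, 15, +0.3); to BH-03 = (-190, -105, +6.2).
Solve a·Δx + b·Δy = Δh: det = (-25)·(-105) − (-190)·15 = 5475.
∂h/∂x = [(+0.3)·(-105) − (+6.2)·15] / 5475 = -0.02274
∂h/∂y = [(-25)·(+6.2) − (-190)·(+0.3)] / 5475 = -0.01790
Flow = −∇h = (+0.02274 east, +0.01790 north), which points northeast.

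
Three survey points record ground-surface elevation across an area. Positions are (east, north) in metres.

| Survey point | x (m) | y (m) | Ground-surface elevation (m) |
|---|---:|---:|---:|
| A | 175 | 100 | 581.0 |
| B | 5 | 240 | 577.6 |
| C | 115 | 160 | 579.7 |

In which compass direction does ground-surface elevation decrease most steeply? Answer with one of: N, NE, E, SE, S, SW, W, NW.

Three-point gradient (reference A): Δ to B = (-170, 140, -3.4), Δ to C = (-60, 60, -1.3).
∂z/∂x = +0.01222, ∂z/∂y = -0.009444 (det = -1800).
Steepest decrease is along −∇f = (-0.01222 E, +0.009444 N) → northwest.

NW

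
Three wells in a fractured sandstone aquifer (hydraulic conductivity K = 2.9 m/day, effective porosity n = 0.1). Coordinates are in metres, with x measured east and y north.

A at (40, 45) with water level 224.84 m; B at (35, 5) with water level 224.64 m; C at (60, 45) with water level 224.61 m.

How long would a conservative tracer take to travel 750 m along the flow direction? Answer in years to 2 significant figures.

With h = a·x + b·y + c and A as origin, the differences give:
  (-5)·a + (-40)·b = -0.20
  20·a + 0·b = -0.23
Eliminate b (×0 and ×(-40), subtract): 800·a = -9.200 → a = ∂h/∂x = -0.01150
Back-substitute: b = ∂h/∂y = +0.006438.
|∇h| = √(-0.01150² + 0.006438²) = 0.01318
Seepage velocity v = K·i/n = 2.9 × 0.01318 / 0.1 = 0.3822 m/day.
t = 750 / 0.3822 = 1962 days = 5.37 years.

5.4 years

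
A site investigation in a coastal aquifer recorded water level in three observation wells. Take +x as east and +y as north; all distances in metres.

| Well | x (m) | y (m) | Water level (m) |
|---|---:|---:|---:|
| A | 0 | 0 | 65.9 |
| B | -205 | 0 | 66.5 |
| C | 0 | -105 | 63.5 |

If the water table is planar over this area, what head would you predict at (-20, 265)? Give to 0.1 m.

72.0 m

∂h/∂x = (66.5 − 65.9) / (-205 − 0) = -0.002927
∂h/∂y = (63.5 − 65.9) / (-105 − 0) = +0.02286
h(-20, 265) = 65.9 + (-0.002927)·(-20) + (+0.02286)·(265) = 65.9 +0.059 +6.057 = 72.016 m.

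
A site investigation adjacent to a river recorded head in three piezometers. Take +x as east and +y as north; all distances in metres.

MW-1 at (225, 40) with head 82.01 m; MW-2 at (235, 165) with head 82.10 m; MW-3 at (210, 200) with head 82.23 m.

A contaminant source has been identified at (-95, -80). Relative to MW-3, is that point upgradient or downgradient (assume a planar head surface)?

Differences from MW-1: to MW-2 (Δx, Δy, Δh) = (10, 125, +0.09); to MW-3 = (-15, 160, +0.22).
Determinant of the coordinate differences = 10·160 − (-15)·125 = 3475.
∂h/∂x = [(+0.09)·160 − (+0.22)·125] / 3475 = -0.003770
∂h/∂y = [10·(+0.22) − (-15)·(+0.09)] / 3475 = +0.001022
Head at (-95, -80) = 82.01 + (-0.003770)·(-320) + (+0.001022)·(-120) = 83.09 m.
That is higher than the 82.23 m at MW-3, so the point is upgradient.

upgradient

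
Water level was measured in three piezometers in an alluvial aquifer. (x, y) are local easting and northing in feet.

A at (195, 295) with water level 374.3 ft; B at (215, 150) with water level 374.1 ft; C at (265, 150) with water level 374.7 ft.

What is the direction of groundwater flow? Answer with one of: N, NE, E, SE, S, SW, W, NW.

W

Three-point gradient (reference A): Δ to B = (20, -145, -0.2), Δ to C = (70, -145, +0.4).
∂h/∂x = +0.01200, ∂h/∂y = +0.003034 (det = 7250).
Flow = −∇h = (-0.01200 east, -0.003034 north), which points west.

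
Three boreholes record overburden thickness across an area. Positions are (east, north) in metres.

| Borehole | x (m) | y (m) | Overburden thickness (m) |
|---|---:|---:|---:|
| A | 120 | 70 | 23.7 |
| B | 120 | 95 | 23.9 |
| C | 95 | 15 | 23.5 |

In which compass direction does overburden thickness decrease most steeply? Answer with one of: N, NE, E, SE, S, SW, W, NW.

SE

Taking A as reference: B−A = (0, 25, +0.2); C−A = (-25, -55, -0.2).
Solve a·Δx + b·Δy = Δd: det = 0·(-55) − (-25)·25 = 625.
∂d/∂x = [(+0.2)·(-55) − (-0.2)·25] / 625 = -0.009600
∂d/∂y = [0·(-0.2) − (-25)·(+0.2)] / 625 = +0.008000
Steepest decrease is along −∇f = (+0.009600 E, -0.008000 N) → southeast.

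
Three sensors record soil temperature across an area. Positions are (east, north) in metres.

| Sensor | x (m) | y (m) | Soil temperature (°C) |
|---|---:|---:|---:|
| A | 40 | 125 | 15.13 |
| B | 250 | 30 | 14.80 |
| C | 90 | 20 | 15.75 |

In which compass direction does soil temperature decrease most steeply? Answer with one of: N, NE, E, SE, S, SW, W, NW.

Three-point gradient (reference A): Δ to B = (210, -95, -0.33), Δ to C = (50, -105, +0.62).
∂T/∂x = -0.005408, ∂T/∂y = -0.008480 (det = -17300).
Steepest decrease is along −∇f = (+0.005408 E, +0.008480 N) → northeast.

NE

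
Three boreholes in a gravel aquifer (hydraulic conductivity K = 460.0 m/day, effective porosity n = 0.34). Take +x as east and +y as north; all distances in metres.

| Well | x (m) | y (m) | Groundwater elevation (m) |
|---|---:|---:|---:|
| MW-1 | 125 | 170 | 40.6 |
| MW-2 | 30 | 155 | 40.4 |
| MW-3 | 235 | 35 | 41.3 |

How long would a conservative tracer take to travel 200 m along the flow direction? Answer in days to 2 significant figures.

37 days

Differences from MW-1: to MW-2 (Δx, Δy, Δh) = (-95, -15, -0.2); to MW-3 = (110, -135, +0.7).
Determinant of the coordinate differences = (-95)·(-135) − 110·(-15) = 14475.
∂h/∂x = [(-0.2)·(-135) − (+0.7)·(-15)] / 14475 = +0.002591
∂h/∂y = [(-95)·(+0.7) − 110·(-0.2)] / 14475 = -0.003074
|∇h| = √(0.002591² + -0.003074²) = 0.00402
Seepage velocity v = K·i/n = 460.0 × 0.00402 / 0.34 = 5.439 m/day.
t = 200 / 5.439 = 36.77 days.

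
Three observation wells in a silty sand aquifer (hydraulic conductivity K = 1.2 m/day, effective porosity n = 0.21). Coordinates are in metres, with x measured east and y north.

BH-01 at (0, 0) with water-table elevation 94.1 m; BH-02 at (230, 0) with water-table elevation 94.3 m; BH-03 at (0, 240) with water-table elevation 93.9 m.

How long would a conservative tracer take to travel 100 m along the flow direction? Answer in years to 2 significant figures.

∂h/∂x = (94.3 − 94.1) / (230 − 0) = +0.0008696
∂h/∂y = (93.9 − 94.1) / (240 − 0) = -0.0008333
|∇h| = √(0.0008696² + -0.0008333²) = 0.001204
Seepage velocity v = K·i/n = 1.2 × 0.001204 / 0.21 = 0.00688 m/day.
t = 100 / 0.00688 = 1.453e+04 days = 39.8 years.

40 years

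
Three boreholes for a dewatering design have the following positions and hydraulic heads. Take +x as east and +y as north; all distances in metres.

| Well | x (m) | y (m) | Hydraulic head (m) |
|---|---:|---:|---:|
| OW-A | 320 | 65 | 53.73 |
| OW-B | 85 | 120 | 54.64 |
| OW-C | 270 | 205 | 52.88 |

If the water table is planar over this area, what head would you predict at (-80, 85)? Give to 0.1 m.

Differences from OW-A: to OW-B (Δx, Δy, Δh) = (-235, 55, +0.91); to OW-C = (-50, 140, -0.85).
Solve a·Δx + b·Δy = Δh: det = (-235)·140 − (-50)·55 = -30150.
∂h/∂x = [(+0.91)·140 − (-0.85)·55] / -30150 = -0.005776
∂h/∂y = [(-235)·(-0.85) − (-50)·(+0.91)] / -30150 = -0.008134
h(-80, 85) = 53.73 + (-0.005776)·(-400) + (-0.008134)·(20) = 53.73 +2.310 -0.163 = 55.878 m.

55.9 m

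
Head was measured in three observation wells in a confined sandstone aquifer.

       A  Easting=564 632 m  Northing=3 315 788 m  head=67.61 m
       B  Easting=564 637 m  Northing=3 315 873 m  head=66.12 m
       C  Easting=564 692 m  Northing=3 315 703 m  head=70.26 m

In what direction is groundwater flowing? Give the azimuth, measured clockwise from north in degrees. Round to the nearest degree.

Three-point gradient (reference A): Δ to B = (5, 85, -1.49), Δ to C = (60, -85, +2.65).
∂h/∂x = +0.01785, ∂h/∂y = -0.01858 (det = -5525).
Flow direction (−∇h) has components (-0.01785 E, +0.01858 N).
Azimuth = atan2(E, N) = atan2(-0.01785, +0.01858) = 316.2° ≈ 316°.

316°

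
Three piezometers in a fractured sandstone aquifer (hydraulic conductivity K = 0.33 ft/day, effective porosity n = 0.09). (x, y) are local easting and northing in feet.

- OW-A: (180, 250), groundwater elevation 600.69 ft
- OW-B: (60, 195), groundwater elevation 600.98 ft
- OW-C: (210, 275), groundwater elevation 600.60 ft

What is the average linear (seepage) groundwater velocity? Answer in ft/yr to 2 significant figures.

3.1 ft/yr

Differences from OW-A: to OW-B (Δx, Δy, Δh) = (-120, -55, +0.29); to OW-C = (30, 25, -0.09).
Solve a·Δx + b·Δy = Δh: det = (-120)·25 − 30·(-55) = -1350.
∂h/∂x = [(+0.29)·25 − (-0.09)·(-55)] / -1350 = -0.001704
∂h/∂y = [(-120)·(-0.09) − 30·(+0.29)] / -1350 = -0.001556
|∇h| = √(-0.001704² + -0.001556²) = 0.002308
Seepage velocity v = K·i/n = 0.33 × 0.002308 / 0.09 = 0.008463 ft/day = 3.091 ft/yr.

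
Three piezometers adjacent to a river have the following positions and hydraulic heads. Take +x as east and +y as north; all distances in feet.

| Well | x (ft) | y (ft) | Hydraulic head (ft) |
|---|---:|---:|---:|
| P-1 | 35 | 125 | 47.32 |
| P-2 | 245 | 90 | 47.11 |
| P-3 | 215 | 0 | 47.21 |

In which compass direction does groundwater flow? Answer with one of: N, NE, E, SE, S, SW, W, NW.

NE

Three-point gradient (reference P-1): Δ to P-2 = (210, -35, -0.21), Δ to P-3 = (180, -125, -0.11).
∂h/∂x = -0.001123, ∂h/∂y = -0.0007368 (det = -19950).
Flow = −∇h = (+0.001123 east, +0.0007368 north), which points northeast.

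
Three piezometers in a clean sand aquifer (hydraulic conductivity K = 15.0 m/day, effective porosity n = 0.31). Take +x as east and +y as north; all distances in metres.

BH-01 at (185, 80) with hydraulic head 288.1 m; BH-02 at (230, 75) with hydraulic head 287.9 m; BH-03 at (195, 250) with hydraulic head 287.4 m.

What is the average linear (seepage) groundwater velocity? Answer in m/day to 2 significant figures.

0.30 m/day

With h = a·x + b·y + c and BH-01 as origin, the differences give:
  45·a + (-5)·b = -0.2
  10·a + 170·b = -0.7
Eliminate b (×170 and ×(-5), subtract): 7700·a = -37.50 → a = ∂h/∂x = -0.004870
Back-substitute: b = ∂h/∂y = -0.003831.
|∇h| = √(-0.004870² + -0.003831²) = 0.006196
Seepage velocity v = K·i/n = 15.0 × 0.006196 / 0.31 = 0.2998 m/day.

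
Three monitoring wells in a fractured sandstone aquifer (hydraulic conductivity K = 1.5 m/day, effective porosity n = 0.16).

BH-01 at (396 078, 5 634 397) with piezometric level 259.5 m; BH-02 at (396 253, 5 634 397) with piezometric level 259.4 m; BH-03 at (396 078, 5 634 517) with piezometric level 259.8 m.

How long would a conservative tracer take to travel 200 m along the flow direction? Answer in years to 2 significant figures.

23 years

∂h/∂x = (259.4 − 259.5) / (396253 − 396078) = -0.0005714
∂h/∂y = (259.8 − 259.5) / (5634517 − 5634397) = +0.002500
|∇h| = √(-0.0005714² + 0.002500²) = 0.002564
Seepage velocity v = K·i/n = 1.5 × 0.002564 / 0.16 = 0.02404 m/day.
t = 200 / 0.02404 = 8319 days = 22.8 years.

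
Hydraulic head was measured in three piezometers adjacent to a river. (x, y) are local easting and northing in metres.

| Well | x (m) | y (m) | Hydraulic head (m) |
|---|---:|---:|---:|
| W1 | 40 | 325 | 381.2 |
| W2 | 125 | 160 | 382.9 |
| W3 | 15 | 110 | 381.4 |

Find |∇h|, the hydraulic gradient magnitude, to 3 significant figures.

0.0151

Taking W1 as reference: W2−W1 = (85, -165, +1.7); W3−W1 = (-25, -215, +0.2).
Solve a·Δx + b·Δy = Δh: det = 85·(-215) − (-25)·(-165) = -22400.
∂h/∂x = [(+1.7)·(-215) − (+0.2)·(-165)] / -22400 = +0.01484
∂h/∂y = [85·(+0.2) − (-25)·(+1.7)] / -22400 = -0.002656
|∇h| = √(0.01484² + -0.002656²) = 0.01508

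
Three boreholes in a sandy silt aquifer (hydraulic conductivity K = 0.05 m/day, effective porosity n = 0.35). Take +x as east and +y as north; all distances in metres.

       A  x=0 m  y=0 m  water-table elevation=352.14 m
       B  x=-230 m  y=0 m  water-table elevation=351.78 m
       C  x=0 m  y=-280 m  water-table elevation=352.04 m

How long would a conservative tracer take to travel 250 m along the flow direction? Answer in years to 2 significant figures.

3000 years

∂h/∂x = (351.78 − 352.14) / (-230 − 0) = +0.001565
∂h/∂y = (352.04 − 352.14) / (-280 − 0) = +0.0003571
|∇h| = √(0.001565² + 0.0003571²) = 0.001605
Seepage velocity v = K·i/n = 0.05 × 0.001605 / 0.35 = 0.0002293 m/day.
t = 250 / 0.0002293 = 1.09e+06 days = 2.98e+03 years.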